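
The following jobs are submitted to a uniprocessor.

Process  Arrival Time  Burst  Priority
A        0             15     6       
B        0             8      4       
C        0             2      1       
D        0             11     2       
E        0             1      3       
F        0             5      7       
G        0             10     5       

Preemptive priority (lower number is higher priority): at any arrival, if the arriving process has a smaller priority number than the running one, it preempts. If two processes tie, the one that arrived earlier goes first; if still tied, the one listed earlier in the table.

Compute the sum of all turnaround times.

Gantt: | C 0-2 | D 2-13 | E 13-14 | B 14-22 | G 22-32 | A 32-47 | F 47-52 |
Completion: A=47  B=22  C=2  D=13  E=14  F=52  G=32
Turnaround (C−A): A=47  B=22  C=2  D=13  E=14  F=52  G=32
Turnaround = completion − arrival: A=47, B=22, C=2, D=13, E=14, F=52, G=32
Total turnaround = 47 + 22 + 2 + 13 + 14 + 52 + 32 = 182

182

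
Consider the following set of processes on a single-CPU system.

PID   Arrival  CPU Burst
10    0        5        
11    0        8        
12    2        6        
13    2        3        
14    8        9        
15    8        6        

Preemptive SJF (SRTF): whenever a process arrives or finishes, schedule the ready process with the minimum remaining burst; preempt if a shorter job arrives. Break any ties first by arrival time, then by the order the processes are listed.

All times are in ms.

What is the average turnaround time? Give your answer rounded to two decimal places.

15.33

Timeline: | 10 0-5 | 13 5-8 | 12 8-14 | 15 14-20 | 11 20-28 | 14 28-37 |
Completion: 10=5  11=28  12=14  13=8  14=37  15=20
Turnaround (C−A): 10=5  11=28  12=12  13=6  14=29  15=12
Turnaround times: 10=5, 11=28, 12=12, 13=6, 14=29, 15=12
Average turnaround = (5+28+12+6+29+12) / 6 = 92/6 = 15.33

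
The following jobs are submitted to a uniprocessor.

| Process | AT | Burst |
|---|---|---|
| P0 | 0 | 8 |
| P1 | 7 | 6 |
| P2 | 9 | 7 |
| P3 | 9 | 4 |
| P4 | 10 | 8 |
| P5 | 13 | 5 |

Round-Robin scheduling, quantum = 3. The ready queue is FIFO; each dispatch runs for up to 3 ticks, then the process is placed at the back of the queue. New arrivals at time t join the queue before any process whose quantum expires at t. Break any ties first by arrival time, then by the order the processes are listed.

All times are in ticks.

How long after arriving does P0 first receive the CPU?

0

Timeline: | P0 0-8 | P1 8-11 | P2 11-14 | P3 14-17 | P4 17-20 | P1 20-23 | P5 23-26 | P2 26-29 | P3 29-30 | P4 30-33 | P5 33-35 | P2 35-36 | P4 36-38 |
Completion: P0=8  P1=23  P2=36  P3=30  P4=38  P5=35
Turnaround (C−A): P0=8  P1=16  P2=27  P3=21  P4=28  P5=22
Response(P0) = first start − arrival = 0 − 0 = 0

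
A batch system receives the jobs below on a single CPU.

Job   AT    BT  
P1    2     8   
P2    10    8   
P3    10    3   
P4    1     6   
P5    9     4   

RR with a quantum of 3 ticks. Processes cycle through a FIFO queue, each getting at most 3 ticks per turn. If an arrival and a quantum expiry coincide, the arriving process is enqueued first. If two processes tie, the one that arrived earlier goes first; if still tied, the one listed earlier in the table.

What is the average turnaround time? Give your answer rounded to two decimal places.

15.80

Schedule: | idle 0-1 | P4 1-4 | P1 4-7 | P4 7-10 | P1 10-13 | P5 13-16 | P2 16-19 | P3 19-22 | P1 22-24 | P5 24-25 | P2 25-30 |
Completion: P1=24  P2=30  P3=22  P4=10  P5=25
Turnaround times: P1=22, P2=20, P3=12, P4=9, P5=16
Average turnaround = (22+20+12+9+16) / 5 = 79/5 = 15.80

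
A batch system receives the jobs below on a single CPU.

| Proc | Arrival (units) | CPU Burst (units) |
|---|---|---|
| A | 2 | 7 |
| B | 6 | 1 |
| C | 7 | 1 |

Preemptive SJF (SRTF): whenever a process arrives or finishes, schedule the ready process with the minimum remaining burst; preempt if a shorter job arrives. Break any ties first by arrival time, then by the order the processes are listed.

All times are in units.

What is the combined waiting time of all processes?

Schedule: | idle 0-2 | A 2-6 | B 6-7 | C 7-8 | A 8-11 |
Completion: A=11  B=7  C=8
Turnaround (C−A): A=9  B=1  C=1
Waiting = turnaround − burst: A=2, B=0, C=0
Total waiting = 2 + 0 + 0 = 2

2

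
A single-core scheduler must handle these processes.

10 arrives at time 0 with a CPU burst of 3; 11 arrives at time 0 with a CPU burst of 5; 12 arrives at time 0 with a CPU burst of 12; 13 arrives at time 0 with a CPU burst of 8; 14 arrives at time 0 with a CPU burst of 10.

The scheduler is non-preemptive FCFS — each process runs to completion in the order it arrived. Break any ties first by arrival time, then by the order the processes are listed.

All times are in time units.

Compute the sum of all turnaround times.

97

Timeline: | 10 0-3 | 11 3-8 | 12 8-20 | 13 20-28 | 14 28-38 |
Completion: 10=3  11=8  12=20  13=28  14=38
Turnaround (C−A): 10=3  11=8  12=20  13=28  14=38
Turnaround = completion − arrival: 10=3, 11=8, 12=20, 13=28, 14=38
Total turnaround = 3 + 8 + 20 + 28 + 38 = 97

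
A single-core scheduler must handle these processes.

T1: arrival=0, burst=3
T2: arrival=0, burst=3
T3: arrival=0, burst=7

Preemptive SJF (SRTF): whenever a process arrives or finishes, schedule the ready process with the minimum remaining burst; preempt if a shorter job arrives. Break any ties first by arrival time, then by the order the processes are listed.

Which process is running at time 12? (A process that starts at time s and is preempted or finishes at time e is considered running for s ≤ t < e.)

Gantt: | T1 0-3 | T2 3-6 | T3 6-13 |
Completion: T1=3  T2=6  T3=13

T3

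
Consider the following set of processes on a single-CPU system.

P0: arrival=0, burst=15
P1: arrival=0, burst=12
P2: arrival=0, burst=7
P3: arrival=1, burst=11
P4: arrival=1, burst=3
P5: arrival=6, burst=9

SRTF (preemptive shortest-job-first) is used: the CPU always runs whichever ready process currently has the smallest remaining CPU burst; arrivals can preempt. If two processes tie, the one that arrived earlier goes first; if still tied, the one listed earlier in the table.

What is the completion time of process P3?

Schedule: | P2 0-1 | P4 1-4 | P2 4-10 | P5 10-19 | P3 19-30 | P1 30-42 | P0 42-57 |
Completion: P0=57  P1=42  P2=10  P3=30  P4=4  P5=19

30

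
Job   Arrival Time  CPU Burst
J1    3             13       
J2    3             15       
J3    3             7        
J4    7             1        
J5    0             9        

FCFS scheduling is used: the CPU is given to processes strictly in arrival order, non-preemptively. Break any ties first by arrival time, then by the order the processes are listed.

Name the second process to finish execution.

Gantt: | J5 0-9 | J1 9-22 | J2 22-37 | J3 37-44 | J4 44-45 |
Completion: J1=22  J2=37  J3=44  J4=45  J5=9
Turnaround (C−A): J1=19  J2=34  J3=41  J4=38  J5=9
Finish order: J5 → J1 → J2 → J3 → J4

J1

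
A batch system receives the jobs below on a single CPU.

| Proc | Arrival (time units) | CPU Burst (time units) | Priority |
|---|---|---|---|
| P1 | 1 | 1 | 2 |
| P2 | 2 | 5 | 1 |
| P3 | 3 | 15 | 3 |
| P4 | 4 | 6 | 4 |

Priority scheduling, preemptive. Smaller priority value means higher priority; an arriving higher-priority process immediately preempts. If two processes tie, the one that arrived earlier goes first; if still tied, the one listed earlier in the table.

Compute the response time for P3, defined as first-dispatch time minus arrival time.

4

Timeline: | idle 0-1 | P1 1-2 | P2 2-7 | P3 7-22 | P4 22-28 |
Completion: P1=2  P2=7  P3=22  P4=28
Response(P3) = first start − arrival = 7 − 3 = 4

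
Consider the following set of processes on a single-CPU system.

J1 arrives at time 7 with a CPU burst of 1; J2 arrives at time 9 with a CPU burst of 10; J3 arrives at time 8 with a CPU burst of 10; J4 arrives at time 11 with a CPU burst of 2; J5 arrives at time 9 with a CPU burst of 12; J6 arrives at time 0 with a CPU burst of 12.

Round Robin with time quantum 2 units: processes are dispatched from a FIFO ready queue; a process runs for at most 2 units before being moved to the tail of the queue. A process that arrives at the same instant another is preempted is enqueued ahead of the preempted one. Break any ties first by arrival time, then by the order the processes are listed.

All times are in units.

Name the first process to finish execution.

J1

Gantt: | J6 0-8 | J1 8-9 | J3 9-11 | J6 11-13 | J2 13-15 | J5 15-17 | J4 17-19 | J3 19-21 | J6 21-23 | J2 23-25 | J5 25-27 | J3 27-29 | J2 29-31 | J5 31-33 | J3 33-35 | J2 35-37 | J5 37-39 | J3 39-41 | J2 41-43 | J5 43-47 |
Completion: J1=9  J2=43  J3=41  J4=19  J5=47  J6=23
Turnaround (C−A): J1=2  J2=34  J3=33  J4=8  J5=38  J6=23
Finish order: J1 → J4 → J6 → J3 → J2 → J5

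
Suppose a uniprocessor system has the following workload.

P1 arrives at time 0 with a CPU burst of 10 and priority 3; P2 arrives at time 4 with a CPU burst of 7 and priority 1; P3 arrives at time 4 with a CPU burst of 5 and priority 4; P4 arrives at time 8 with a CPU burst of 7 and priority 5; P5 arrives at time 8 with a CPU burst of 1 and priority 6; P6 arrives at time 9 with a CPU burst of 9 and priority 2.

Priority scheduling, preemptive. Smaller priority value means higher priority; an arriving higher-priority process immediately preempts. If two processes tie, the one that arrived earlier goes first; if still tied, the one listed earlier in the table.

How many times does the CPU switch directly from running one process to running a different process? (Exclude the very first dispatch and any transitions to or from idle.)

6

Timeline: | P1 0-4 | P2 4-11 | P6 11-20 | P1 20-26 | P3 26-31 | P4 31-38 | P5 38-39 |
Completion: P1=26  P2=11  P3=31  P4=38  P5=39  P6=20
Turnaround (C−A): P1=26  P2=7  P3=27  P4=30  P5=31  P6=11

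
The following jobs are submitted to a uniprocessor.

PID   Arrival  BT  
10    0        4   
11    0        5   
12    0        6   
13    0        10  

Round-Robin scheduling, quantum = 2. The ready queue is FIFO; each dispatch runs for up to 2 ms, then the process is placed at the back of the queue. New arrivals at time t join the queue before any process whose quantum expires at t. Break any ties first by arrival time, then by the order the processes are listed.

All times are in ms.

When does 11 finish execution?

17

Gantt: | 10 0-2 | 11 2-4 | 12 4-6 | 13 6-8 | 10 8-10 | 11 10-12 | 12 12-14 | 13 14-16 | 11 16-17 | 12 17-19 | 13 19-25 |
Completion: 10=10  11=17  12=19  13=25
Turnaround (C−A): 10=10  11=17  12=19  13=25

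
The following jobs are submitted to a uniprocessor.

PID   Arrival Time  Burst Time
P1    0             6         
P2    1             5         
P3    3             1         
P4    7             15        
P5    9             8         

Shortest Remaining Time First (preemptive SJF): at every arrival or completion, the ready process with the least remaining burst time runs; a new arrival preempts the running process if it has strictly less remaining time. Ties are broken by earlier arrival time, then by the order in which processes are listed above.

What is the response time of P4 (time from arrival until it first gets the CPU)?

13

Schedule: | P1 0-3 | P3 3-4 | P1 4-7 | P2 7-12 | P5 12-20 | P4 20-35 |
Completion: P1=7  P2=12  P3=4  P4=35  P5=20
Turnaround (C−A): P1=7  P2=11  P3=1  P4=28  P5=11
Response(P4) = first start − arrival = 20 − 7 = 13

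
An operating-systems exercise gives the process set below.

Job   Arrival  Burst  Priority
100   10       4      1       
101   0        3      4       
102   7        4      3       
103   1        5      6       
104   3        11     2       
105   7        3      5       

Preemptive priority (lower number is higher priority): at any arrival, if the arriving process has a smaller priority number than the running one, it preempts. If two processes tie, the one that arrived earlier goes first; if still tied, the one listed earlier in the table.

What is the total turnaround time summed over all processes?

84

Schedule: | 101 0-3 | 104 3-10 | 100 10-14 | 104 14-18 | 102 18-22 | 105 22-25 | 103 25-30 |
Completion: 100=14  101=3  102=22  103=30  104=18  105=25
Turnaround = completion − arrival: 100=4, 101=3, 102=15, 103=29, 104=15, 105=18
Total turnaround = 4 + 3 + 15 + 29 + 15 + 18 = 84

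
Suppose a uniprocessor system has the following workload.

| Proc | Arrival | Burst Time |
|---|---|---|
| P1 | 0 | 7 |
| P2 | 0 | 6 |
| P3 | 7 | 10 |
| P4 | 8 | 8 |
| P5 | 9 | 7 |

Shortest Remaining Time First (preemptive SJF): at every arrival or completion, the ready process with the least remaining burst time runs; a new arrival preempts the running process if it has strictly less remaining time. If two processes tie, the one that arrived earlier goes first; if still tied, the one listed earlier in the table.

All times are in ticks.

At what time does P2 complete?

6

Gantt: | P2 0-6 | P1 6-13 | P5 13-20 | P4 20-28 | P3 28-38 |
Completion: P1=13  P2=6  P3=38  P4=28  P5=20
Turnaround (C−A): P1=13  P2=6  P3=31  P4=20  P5=11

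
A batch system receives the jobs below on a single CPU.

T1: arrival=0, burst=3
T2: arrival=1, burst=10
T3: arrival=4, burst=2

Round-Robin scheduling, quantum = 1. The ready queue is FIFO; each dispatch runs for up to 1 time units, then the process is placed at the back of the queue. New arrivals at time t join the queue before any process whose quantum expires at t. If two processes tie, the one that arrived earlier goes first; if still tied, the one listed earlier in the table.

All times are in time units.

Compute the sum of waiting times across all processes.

8

Timeline: | T1 0-1 | T2 1-2 | T1 2-3 | T2 3-4 | T1 4-5 | T3 5-6 | T2 6-7 | T3 7-8 | T2 8-15 |
Completion: T1=5  T2=15  T3=8
Turnaround (C−A): T1=5  T2=14  T3=4
Waiting = turnaround − burst: T1=2, T2=4, T3=2
Total waiting = 2 + 4 + 2 = 8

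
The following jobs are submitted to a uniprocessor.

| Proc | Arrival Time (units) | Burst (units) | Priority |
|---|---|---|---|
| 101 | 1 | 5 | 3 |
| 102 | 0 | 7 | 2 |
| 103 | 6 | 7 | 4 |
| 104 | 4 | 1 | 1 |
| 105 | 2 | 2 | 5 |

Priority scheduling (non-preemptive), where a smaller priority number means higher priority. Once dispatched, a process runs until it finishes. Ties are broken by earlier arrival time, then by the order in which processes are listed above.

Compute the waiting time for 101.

7

Gantt: | 102 0-7 | 104 7-8 | 101 8-13 | 103 13-20 | 105 20-22 |
Completion: 101=13  102=7  103=20  104=8  105=22
Turnaround (C−A): 101=12  102=7  103=14  104=4  105=20
Waiting(101) = turnaround − burst = 12 − 5 = 7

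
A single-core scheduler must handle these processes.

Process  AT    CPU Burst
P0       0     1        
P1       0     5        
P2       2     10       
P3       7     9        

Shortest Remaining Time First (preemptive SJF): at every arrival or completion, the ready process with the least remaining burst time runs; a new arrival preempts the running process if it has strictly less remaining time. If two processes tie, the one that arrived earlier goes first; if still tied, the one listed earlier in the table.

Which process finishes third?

P2

Gantt: | P0 0-1 | P1 1-6 | P2 6-16 | P3 16-25 |
Completion: P0=1  P1=6  P2=16  P3=25
Finish order: P0 → P1 → P2 → P3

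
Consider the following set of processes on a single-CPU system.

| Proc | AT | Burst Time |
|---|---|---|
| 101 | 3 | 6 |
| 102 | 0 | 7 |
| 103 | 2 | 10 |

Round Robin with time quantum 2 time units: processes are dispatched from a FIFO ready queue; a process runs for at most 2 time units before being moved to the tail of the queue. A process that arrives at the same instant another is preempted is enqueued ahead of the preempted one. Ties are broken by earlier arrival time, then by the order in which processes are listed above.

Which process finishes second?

Schedule: | 102 0-2 | 103 2-4 | 102 4-6 | 101 6-8 | 103 8-10 | 102 10-12 | 101 12-14 | 103 14-16 | 102 16-17 | 101 17-19 | 103 19-23 |
Completion: 101=19  102=17  103=23
Finish order: 102 → 101 → 103

101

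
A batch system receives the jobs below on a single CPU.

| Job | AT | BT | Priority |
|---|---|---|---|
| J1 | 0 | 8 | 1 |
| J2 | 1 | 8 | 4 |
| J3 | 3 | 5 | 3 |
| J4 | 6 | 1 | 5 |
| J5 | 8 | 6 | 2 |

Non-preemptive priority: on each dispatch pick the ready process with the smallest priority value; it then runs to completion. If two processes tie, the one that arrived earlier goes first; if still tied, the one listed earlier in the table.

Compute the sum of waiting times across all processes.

50

Gantt: | J1 0-8 | J5 8-14 | J3 14-19 | J2 19-27 | J4 27-28 |
Completion: J1=8  J2=27  J3=19  J4=28  J5=14
Waiting = turnaround − burst: J1=0, J2=18, J3=11, J4=21, J5=0
Total waiting = 0 + 18 + 11 + 21 + 0 = 50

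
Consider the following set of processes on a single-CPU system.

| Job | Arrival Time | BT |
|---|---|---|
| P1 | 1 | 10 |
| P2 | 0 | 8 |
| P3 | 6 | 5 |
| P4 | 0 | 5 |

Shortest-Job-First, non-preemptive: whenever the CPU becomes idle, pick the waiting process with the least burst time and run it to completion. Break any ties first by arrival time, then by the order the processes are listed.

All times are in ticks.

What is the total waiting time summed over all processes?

29

Gantt: | P4 0-5 | P2 5-13 | P3 13-18 | P1 18-28 |
Completion: P1=28  P2=13  P3=18  P4=5
Turnaround (C−A): P1=27  P2=13  P3=12  P4=5
Waiting = turnaround − burst: P1=17, P2=5, P3=7, P4=0
Total waiting = 17 + 5 + 7 + 0 = 29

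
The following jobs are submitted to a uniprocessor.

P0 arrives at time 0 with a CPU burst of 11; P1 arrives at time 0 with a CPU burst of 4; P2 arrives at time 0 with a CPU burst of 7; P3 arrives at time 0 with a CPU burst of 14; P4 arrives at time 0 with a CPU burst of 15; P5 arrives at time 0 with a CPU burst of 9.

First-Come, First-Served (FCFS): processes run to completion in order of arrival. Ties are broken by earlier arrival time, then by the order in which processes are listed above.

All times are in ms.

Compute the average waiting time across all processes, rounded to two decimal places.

22.50

Timeline: | P0 0-11 | P1 11-15 | P2 15-22 | P3 22-36 | P4 36-51 | P5 51-60 |
Completion: P0=11  P1=15  P2=22  P3=36  P4=51  P5=60
Waiting times: P0=0, P1=11, P2=15, P3=22, P4=36, P5=51
Average waiting = (0+11+15+22+36+51) / 6 = 135/6 = 22.50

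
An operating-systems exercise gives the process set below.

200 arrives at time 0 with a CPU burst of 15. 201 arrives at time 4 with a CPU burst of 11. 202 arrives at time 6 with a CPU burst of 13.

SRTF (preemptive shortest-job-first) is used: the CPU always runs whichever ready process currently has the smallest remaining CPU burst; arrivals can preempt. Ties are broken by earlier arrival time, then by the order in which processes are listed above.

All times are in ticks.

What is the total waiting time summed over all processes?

31

Timeline: | 200 0-15 | 201 15-26 | 202 26-39 |
Completion: 200=15  201=26  202=39
Turnaround (C−A): 200=15  201=22  202=33
Waiting = turnaround − burst: 200=0, 201=11, 202=20
Total waiting = 0 + 11 + 20 = 31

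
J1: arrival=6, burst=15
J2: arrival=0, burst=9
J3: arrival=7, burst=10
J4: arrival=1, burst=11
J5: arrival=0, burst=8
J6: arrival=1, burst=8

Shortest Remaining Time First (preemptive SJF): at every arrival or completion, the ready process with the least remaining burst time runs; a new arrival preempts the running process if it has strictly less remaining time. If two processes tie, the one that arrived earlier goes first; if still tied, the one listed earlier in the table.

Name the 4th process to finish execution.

Timeline: | J5 0-8 | J6 8-16 | J2 16-25 | J3 25-35 | J4 35-46 | J1 46-61 |
Completion: J1=61  J2=25  J3=35  J4=46  J5=8  J6=16
Turnaround (C−A): J1=55  J2=25  J3=28  J4=45  J5=8  J6=15
Finish order: J5 → J6 → J2 → J3 → J4 → J1

J3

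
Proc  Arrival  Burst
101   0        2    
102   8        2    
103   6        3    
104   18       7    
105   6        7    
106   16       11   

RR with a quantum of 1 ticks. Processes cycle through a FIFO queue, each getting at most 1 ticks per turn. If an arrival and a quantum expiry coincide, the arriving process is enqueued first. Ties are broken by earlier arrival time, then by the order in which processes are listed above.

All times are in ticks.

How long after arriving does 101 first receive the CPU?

0

Timeline: | 101 0-2 | idle 2-6 | 103 6-7 | 105 7-8 | 103 8-9 | 102 9-10 | 105 10-11 | 103 11-12 | 102 12-13 | 105 13-16 | 106 16-17 | 105 17-18 | 106 18-19 | 104 19-20 | 105 20-21 | 106 21-22 | 104 22-23 | 106 23-24 | 104 24-25 | 106 25-26 | 104 26-27 | 106 27-28 | 104 28-29 | 106 29-30 | 104 30-31 | 106 31-32 | 104 32-33 | 106 33-36 |
Completion: 101=2  102=13  103=12  104=33  105=21  106=36
Turnaround (C−A): 101=2  102=5  103=6  104=15  105=15  106=20
Response(101) = first start − arrival = 0 − 0 = 0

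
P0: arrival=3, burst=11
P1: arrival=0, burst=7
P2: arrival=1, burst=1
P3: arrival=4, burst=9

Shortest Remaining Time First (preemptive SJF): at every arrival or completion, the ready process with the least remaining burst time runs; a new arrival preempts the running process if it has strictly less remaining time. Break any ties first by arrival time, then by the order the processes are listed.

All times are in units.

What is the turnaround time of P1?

Timeline: | P1 0-1 | P2 1-2 | P1 2-8 | P3 8-17 | P0 17-28 |
Completion: P0=28  P1=8  P2=2  P3=17
Turnaround (C−A): P0=25  P1=8  P2=1  P3=13
Turnaround(P1) = completion − arrival = 8 − 0 = 8

8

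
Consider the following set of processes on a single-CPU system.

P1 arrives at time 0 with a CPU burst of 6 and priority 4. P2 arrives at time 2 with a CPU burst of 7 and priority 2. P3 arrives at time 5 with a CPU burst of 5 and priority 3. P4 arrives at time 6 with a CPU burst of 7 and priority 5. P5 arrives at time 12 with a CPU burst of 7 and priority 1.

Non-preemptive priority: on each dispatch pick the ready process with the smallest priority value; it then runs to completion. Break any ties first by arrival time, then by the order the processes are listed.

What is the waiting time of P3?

Timeline: | P1 0-6 | P2 6-13 | P5 13-20 | P3 20-25 | P4 25-32 |
Completion: P1=6  P2=13  P3=25  P4=32  P5=20
Waiting(P3) = turnaround − burst = 20 − 5 = 15

15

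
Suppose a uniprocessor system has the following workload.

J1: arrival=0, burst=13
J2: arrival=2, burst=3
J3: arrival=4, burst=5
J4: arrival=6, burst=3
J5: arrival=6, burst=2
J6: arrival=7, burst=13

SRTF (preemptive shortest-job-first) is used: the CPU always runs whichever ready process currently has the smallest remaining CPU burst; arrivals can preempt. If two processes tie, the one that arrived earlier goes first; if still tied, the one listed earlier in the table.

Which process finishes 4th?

J3

Schedule: | J1 0-2 | J2 2-5 | J3 5-6 | J5 6-8 | J4 8-11 | J3 11-15 | J1 15-26 | J6 26-39 |
Completion: J1=26  J2=5  J3=15  J4=11  J5=8  J6=39
Turnaround (C−A): J1=26  J2=3  J3=11  J4=5  J5=2  J6=32
Finish order: J2 → J5 → J4 → J3 → J1 → J6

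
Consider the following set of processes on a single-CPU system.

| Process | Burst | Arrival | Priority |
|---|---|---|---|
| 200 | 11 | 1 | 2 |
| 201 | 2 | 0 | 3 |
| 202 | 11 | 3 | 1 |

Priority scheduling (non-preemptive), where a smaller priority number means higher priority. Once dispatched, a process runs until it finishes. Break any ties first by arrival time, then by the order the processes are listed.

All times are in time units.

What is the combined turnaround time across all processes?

Schedule: | 201 0-2 | 200 2-13 | 202 13-24 |
Completion: 200=13  201=2  202=24
Turnaround (C−A): 200=12  201=2  202=21
Turnaround = completion − arrival: 200=12, 201=2, 202=21
Total turnaround = 12 + 2 + 21 = 35

35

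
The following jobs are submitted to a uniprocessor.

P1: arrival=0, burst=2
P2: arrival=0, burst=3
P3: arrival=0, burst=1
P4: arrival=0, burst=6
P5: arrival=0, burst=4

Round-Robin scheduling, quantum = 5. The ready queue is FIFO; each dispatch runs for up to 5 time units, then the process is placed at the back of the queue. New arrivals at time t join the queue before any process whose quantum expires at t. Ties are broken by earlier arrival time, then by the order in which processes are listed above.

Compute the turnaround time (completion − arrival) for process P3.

6

Schedule: | P1 0-2 | P2 2-5 | P3 5-6 | P4 6-11 | P5 11-15 | P4 15-16 |
Completion: P1=2  P2=5  P3=6  P4=16  P5=15
Turnaround (C−A): P1=2  P2=5  P3=6  P4=16  P5=15
Turnaround(P3) = completion − arrival = 6 − 0 = 6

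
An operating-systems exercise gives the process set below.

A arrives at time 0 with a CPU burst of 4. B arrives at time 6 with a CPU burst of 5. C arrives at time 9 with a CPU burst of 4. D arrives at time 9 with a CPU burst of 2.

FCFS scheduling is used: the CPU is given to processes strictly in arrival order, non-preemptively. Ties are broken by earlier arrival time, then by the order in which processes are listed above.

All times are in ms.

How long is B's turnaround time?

5

Gantt: | A 0-4 | idle 4-6 | B 6-11 | C 11-15 | D 15-17 |
Completion: A=4  B=11  C=15  D=17
Turnaround (C−A): A=4  B=5  C=6  D=8
Turnaround(B) = completion − arrival = 11 − 6 = 5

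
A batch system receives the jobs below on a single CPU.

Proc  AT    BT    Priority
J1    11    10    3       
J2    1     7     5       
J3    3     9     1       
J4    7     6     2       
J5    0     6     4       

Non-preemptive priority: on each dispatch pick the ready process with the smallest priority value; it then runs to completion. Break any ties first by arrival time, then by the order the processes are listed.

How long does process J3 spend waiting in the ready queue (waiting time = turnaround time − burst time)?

Schedule: | J5 0-6 | J3 6-15 | J4 15-21 | J1 21-31 | J2 31-38 |
Completion: J1=31  J2=38  J3=15  J4=21  J5=6
Turnaround (C−A): J1=20  J2=37  J3=12  J4=14  J5=6
Waiting(J3) = turnaround − burst = 12 − 9 = 3

3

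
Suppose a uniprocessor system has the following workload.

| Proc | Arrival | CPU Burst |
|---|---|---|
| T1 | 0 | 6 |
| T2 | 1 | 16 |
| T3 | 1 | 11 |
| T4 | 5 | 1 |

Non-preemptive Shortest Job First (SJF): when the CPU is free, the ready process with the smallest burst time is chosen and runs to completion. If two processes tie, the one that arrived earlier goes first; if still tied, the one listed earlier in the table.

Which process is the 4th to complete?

T2

Timeline: | T1 0-6 | T4 6-7 | T3 7-18 | T2 18-34 |
Completion: T1=6  T2=34  T3=18  T4=7
Turnaround (C−A): T1=6  T2=33  T3=17  T4=2
Finish order: T1 → T4 → T3 → T2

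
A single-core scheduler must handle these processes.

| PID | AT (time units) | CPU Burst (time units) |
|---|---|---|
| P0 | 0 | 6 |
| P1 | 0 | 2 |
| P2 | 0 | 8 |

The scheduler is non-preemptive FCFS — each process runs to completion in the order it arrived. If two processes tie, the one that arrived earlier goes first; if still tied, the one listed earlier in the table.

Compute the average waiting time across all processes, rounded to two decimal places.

4.67

Schedule: | P0 0-6 | P1 6-8 | P2 8-16 |
Completion: P0=6  P1=8  P2=16
Waiting times: P0=0, P1=6, P2=8
Average waiting = (0+6+8) / 3 = 14/3 = 4.67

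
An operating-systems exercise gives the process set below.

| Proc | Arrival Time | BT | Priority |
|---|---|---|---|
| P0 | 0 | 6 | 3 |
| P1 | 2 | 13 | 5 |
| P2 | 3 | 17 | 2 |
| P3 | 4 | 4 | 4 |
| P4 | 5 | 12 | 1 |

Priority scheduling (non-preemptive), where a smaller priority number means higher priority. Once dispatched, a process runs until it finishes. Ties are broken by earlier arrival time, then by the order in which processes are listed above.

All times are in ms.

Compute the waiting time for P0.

0

Gantt: | P0 0-6 | P4 6-18 | P2 18-35 | P3 35-39 | P1 39-52 |
Completion: P0=6  P1=52  P2=35  P3=39  P4=18
Waiting(P0) = turnaround − burst = 6 − 6 = 0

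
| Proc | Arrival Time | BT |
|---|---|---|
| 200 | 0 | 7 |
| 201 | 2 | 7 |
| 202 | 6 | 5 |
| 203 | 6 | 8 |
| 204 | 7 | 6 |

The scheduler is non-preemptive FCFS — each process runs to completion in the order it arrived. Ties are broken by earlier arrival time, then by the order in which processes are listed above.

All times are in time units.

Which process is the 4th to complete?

203

Timeline: | 200 0-7 | 201 7-14 | 202 14-19 | 203 19-27 | 204 27-33 |
Completion: 200=7  201=14  202=19  203=27  204=33
Finish order: 200 → 201 → 202 → 203 → 204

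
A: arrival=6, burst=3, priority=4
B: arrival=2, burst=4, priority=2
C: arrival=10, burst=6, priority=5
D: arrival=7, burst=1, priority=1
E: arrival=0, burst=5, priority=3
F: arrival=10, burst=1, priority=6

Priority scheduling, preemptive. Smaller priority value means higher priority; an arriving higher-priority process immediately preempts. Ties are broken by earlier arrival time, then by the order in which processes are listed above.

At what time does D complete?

Gantt: | E 0-2 | B 2-6 | E 6-7 | D 7-8 | E 8-10 | A 10-13 | C 13-19 | F 19-20 |
Completion: A=13  B=6  C=19  D=8  E=10  F=20
Turnaround (C−A): A=7  B=4  C=9  D=1  E=10  F=10

8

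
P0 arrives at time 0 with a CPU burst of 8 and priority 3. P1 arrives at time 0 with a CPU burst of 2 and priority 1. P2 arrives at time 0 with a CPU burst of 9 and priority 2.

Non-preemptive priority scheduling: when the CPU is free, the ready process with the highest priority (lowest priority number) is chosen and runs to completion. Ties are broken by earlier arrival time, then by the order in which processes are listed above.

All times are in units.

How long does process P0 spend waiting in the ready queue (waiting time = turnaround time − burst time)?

11

Schedule: | P1 0-2 | P2 2-11 | P0 11-19 |
Completion: P0=19  P1=2  P2=11
Waiting(P0) = turnaround − burst = 19 − 8 = 11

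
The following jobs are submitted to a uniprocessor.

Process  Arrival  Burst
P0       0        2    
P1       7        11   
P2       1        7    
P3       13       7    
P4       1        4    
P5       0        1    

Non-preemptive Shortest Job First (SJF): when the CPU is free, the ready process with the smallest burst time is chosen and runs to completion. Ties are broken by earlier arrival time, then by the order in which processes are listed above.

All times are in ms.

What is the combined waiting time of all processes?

Timeline: | P5 0-1 | P0 1-3 | P4 3-7 | P2 7-14 | P3 14-21 | P1 21-32 |
Completion: P0=3  P1=32  P2=14  P3=21  P4=7  P5=1
Turnaround (C−A): P0=3  P1=25  P2=13  P3=8  P4=6  P5=1
Waiting = turnaround − burst: P0=1, P1=14, P2=6, P3=1, P4=2, P5=0
Total waiting = 1 + 14 + 6 + 1 + 2 + 0 = 24

24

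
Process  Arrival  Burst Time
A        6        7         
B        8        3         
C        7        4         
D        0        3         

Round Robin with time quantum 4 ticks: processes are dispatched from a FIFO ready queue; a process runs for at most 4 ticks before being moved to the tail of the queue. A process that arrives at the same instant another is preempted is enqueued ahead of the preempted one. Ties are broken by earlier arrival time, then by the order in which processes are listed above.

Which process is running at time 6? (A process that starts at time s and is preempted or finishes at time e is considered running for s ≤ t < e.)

Timeline: | D 0-3 | idle 3-6 | A 6-10 | C 10-14 | B 14-17 | A 17-20 |
Completion: A=20  B=17  C=14  D=3
Turnaround (C−A): A=14  B=9  C=7  D=3

A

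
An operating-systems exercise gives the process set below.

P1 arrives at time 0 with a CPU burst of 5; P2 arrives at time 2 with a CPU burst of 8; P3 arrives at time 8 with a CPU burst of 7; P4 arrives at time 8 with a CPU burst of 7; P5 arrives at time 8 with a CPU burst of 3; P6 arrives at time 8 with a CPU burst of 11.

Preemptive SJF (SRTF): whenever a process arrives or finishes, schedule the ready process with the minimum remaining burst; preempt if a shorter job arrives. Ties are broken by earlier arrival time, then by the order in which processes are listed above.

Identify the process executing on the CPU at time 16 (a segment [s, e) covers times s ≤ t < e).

P3

Timeline: | P1 0-5 | P2 5-8 | P5 8-11 | P2 11-16 | P3 16-23 | P4 23-30 | P6 30-41 |
Completion: P1=5  P2=16  P3=23  P4=30  P5=11  P6=41
Turnaround (C−A): P1=5  P2=14  P3=15  P4=22  P5=3  P6=33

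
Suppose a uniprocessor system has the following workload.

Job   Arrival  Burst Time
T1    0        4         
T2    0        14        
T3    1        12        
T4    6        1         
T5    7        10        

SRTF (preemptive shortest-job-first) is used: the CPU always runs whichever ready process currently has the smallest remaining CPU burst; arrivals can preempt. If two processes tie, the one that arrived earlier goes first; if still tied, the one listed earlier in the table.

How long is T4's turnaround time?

1

Schedule: | T1 0-4 | T3 4-6 | T4 6-7 | T3 7-17 | T5 17-27 | T2 27-41 |
Completion: T1=4  T2=41  T3=17  T4=7  T5=27
Turnaround (C−A): T1=4  T2=41  T3=16  T4=1  T5=20
Turnaround(T4) = completion − arrival = 7 − 6 = 1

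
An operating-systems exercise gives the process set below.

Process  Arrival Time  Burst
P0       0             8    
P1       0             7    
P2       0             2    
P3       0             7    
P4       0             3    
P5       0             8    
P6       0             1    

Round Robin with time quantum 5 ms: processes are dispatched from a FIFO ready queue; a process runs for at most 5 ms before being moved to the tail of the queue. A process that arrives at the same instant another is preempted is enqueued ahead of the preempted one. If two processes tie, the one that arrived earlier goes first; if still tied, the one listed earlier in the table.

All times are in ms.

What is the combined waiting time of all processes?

Schedule: | P0 0-5 | P1 5-10 | P2 10-12 | P3 12-17 | P4 17-20 | P5 20-25 | P6 25-26 | P0 26-29 | P1 29-31 | P3 31-33 | P5 33-36 |
Completion: P0=29  P1=31  P2=12  P3=33  P4=20  P5=36  P6=26
Turnaround (C−A): P0=29  P1=31  P2=12  P3=33  P4=20  P5=36  P6=26
Waiting = turnaround − burst: P0=21, P1=24, P2=10, P3=26, P4=17, P5=28, P6=25
Total waiting = 21 + 24 + 10 + 26 + 17 + 28 + 25 = 151

151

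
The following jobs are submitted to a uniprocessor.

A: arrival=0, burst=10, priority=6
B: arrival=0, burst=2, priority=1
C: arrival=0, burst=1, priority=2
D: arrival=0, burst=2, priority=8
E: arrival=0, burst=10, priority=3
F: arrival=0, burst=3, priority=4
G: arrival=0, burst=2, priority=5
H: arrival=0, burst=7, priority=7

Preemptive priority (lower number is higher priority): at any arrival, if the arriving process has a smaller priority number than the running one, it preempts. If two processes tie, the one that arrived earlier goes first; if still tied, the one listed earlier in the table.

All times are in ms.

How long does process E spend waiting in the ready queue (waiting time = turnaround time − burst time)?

3

Gantt: | B 0-2 | C 2-3 | E 3-13 | F 13-16 | G 16-18 | A 18-28 | H 28-35 | D 35-37 |
Completion: A=28  B=2  C=3  D=37  E=13  F=16  G=18  H=35
Waiting(E) = turnaround − burst = 13 − 10 = 3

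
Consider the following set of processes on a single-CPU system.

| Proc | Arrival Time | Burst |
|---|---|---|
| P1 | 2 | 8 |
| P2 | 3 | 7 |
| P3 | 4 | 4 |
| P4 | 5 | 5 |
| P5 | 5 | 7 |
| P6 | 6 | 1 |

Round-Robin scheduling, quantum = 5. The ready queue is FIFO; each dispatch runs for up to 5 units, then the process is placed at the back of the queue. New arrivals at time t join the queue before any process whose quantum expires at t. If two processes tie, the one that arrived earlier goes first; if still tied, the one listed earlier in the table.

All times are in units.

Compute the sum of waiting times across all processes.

Timeline: | idle 0-2 | P1 2-7 | P2 7-12 | P3 12-16 | P4 16-21 | P5 21-26 | P6 26-27 | P1 27-30 | P2 30-32 | P5 32-34 |
Completion: P1=30  P2=32  P3=16  P4=21  P5=34  P6=27
Turnaround (C−A): P1=28  P2=29  P3=12  P4=16  P5=29  P6=21
Waiting = turnaround − burst: P1=20, P2=22, P3=8, P4=11, P5=22, P6=20
Total waiting = 20 + 22 + 8 + 11 + 22 + 20 = 103

103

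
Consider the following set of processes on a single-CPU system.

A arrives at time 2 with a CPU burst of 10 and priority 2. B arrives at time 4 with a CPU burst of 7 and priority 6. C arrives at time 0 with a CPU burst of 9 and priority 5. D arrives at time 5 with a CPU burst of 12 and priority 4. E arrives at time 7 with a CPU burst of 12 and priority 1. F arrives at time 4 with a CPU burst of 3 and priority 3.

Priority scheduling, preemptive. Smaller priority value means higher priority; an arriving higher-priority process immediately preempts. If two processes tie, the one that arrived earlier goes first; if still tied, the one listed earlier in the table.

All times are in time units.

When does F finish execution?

Timeline: | C 0-2 | A 2-7 | E 7-19 | A 19-24 | F 24-27 | D 27-39 | C 39-46 | B 46-53 |
Completion: A=24  B=53  C=46  D=39  E=19  F=27
Turnaround (C−A): A=22  B=49  C=46  D=34  E=12  F=23

27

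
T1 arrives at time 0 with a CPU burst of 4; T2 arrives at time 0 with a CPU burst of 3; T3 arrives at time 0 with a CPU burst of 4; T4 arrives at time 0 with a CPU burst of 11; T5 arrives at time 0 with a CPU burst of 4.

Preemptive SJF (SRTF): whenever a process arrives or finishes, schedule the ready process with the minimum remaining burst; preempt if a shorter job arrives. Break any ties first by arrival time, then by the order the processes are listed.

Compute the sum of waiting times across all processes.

36

Timeline: | T2 0-3 | T1 3-7 | T3 7-11 | T5 11-15 | T4 15-26 |
Completion: T1=7  T2=3  T3=11  T4=26  T5=15
Turnaround (C−A): T1=7  T2=3  T3=11  T4=26  T5=15
Waiting = turnaround − burst: T1=3, T2=0, T3=7, T4=15, T5=11
Total waiting = 3 + 0 + 7 + 15 + 11 = 36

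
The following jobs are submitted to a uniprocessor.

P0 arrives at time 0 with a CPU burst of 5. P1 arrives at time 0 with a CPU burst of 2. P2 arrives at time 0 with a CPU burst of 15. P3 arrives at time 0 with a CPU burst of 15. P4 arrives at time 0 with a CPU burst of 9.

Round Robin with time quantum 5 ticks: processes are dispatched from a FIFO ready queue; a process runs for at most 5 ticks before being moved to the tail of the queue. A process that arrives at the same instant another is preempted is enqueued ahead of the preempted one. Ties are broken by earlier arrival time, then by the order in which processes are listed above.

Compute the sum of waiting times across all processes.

89

Schedule: | P0 0-5 | P1 5-7 | P2 7-12 | P3 12-17 | P4 17-22 | P2 22-27 | P3 27-32 | P4 32-36 | P2 36-41 | P3 41-46 |
Completion: P0=5  P1=7  P2=41  P3=46  P4=36
Turnaround (C−A): P0=5  P1=7  P2=41  P3=46  P4=36
Waiting = turnaround − burst: P0=0, P1=5, P2=26, P3=31, P4=27
Total waiting = 0 + 5 + 26 + 31 + 27 = 89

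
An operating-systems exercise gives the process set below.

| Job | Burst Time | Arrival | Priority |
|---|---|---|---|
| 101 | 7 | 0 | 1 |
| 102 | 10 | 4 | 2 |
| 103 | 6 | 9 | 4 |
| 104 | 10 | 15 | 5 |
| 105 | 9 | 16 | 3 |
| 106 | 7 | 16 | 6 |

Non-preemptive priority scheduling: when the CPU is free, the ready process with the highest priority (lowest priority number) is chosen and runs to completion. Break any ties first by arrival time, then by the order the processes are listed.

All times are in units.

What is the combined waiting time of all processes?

64

Gantt: | 101 0-7 | 102 7-17 | 105 17-26 | 103 26-32 | 104 32-42 | 106 42-49 |
Completion: 101=7  102=17  103=32  104=42  105=26  106=49
Turnaround (C−A): 101=7  102=13  103=23  104=27  105=10  106=33
Waiting = turnaround − burst: 101=0, 102=3, 103=17, 104=17, 105=1, 106=26
Total waiting = 0 + 3 + 17 + 17 + 1 + 26 = 64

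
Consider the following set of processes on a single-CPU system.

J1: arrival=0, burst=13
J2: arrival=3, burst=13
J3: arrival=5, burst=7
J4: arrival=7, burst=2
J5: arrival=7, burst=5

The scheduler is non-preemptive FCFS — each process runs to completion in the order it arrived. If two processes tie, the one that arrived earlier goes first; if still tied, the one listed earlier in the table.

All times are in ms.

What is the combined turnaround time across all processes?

125

Schedule: | J1 0-13 | J2 13-26 | J3 26-33 | J4 33-35 | J5 35-40 |
Completion: J1=13  J2=26  J3=33  J4=35  J5=40
Turnaround = completion − arrival: J1=13, J2=23, J3=28, J4=28, J5=33
Total turnaround = 13 + 23 + 28 + 28 + 33 = 125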